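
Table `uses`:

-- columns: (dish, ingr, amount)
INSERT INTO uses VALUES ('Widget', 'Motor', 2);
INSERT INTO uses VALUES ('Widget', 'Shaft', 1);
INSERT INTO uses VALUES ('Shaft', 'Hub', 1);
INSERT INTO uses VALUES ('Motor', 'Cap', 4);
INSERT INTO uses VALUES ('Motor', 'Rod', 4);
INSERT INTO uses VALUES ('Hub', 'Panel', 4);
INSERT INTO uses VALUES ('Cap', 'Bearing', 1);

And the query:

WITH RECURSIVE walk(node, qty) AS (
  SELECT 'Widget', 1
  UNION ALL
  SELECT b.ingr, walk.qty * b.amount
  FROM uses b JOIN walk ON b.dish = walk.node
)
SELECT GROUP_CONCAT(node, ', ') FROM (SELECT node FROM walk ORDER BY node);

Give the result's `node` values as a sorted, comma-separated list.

Base: (Widget, qty=1).
Iteration 1: components of {Widget} -> Motor = 1*2 = 2, Shaft = 1*1 = 1.
Iteration 2: components of {Motor,Shaft} -> Cap = 2*4 = 8, Hub = 1*1 = 1, Rod = 2*4 = 8.
Iteration 3: components of {Cap,Hub,Rod} -> Bearing = 8*1 = 8, Panel = 1*4 = 4.
Iteration 4: no further components; recursion stops.

Bearing, Cap, Hub, Motor, Panel, Rod, Shaft, Widget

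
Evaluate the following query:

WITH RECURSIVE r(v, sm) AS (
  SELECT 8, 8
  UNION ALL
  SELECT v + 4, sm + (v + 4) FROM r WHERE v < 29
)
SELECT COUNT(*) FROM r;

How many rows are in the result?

Base: v=8, sm=8.
Iteration 1: 8 < 29 holds -> v = 8 + 4 = 12, sm = 8 + 12 = 20.
Iteration 2: 12 < 29 holds -> v = 12 + 4 = 16, sm = 20 + 16 = 36.
Iteration 3: 16 < 29 holds -> v = 16 + 4 = 20, sm = 36 + 20 = 56.
Iteration 4: 20 < 29 holds -> v = 20 + 4 = 24, sm = 56 + 24 = 80.
Iteration 5: 24 < 29 holds -> v = 24 + 4 = 28, sm = 80 + 28 = 108.
Iteration 6: 28 < 29 holds -> v = 28 + 4 = 32, sm = 108 + 32 = 140.
Iteration 7: 32 < 29 fails; recursion stops.
Total rows emitted: 7.

7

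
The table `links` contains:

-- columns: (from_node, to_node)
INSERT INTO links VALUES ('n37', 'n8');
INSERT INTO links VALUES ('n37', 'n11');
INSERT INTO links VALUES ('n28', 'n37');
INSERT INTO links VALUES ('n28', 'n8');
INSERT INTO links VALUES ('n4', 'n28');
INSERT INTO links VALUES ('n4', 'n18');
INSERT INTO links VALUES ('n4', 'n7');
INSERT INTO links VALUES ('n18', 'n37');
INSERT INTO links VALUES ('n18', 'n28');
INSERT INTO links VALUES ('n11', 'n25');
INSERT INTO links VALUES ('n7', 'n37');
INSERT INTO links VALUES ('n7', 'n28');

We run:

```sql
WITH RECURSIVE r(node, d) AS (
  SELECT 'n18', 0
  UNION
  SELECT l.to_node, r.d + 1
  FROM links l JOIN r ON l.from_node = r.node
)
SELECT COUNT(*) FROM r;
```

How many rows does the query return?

Base: (n18, d=0).
Iteration 1: edges from {n18} -> (n28, d=1), (n37, d=1).
Iteration 2: edges from {n28,n37} -> (n11, d=2), (n37, d=2), (n8, d=2). [UNION drops 1 duplicate row(s)]
Iteration 3: edges from {n11,n37,n8} -> (n11, d=3), (n25, d=3), (n8, d=3).
Iteration 4: edges from {n11,n25,n8} -> (n25, d=4).
Iteration 5: no outgoing edges from {n25}; recursion stops.
Total rows emitted: 10.

10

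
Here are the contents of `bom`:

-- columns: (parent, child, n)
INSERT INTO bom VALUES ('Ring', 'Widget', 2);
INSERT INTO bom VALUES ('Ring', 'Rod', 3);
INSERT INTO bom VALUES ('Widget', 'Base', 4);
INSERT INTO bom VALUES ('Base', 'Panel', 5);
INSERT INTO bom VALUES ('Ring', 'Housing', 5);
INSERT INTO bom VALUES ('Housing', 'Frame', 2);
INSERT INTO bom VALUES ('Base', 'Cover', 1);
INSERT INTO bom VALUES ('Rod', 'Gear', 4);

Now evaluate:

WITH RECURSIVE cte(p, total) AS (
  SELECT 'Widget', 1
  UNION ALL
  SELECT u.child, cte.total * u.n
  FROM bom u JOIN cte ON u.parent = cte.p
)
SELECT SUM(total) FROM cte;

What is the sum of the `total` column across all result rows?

29

Base: (Widget, total=1).
Iteration 1: components of {Widget} -> Base = 1*4 = 4.
Iteration 2: components of {Base} -> Cover = 4*1 = 4, Panel = 4*5 = 20.
Iteration 3: no further components; recursion stops.
SUM(total) = 1 + 4 + 20 + 4 = 29.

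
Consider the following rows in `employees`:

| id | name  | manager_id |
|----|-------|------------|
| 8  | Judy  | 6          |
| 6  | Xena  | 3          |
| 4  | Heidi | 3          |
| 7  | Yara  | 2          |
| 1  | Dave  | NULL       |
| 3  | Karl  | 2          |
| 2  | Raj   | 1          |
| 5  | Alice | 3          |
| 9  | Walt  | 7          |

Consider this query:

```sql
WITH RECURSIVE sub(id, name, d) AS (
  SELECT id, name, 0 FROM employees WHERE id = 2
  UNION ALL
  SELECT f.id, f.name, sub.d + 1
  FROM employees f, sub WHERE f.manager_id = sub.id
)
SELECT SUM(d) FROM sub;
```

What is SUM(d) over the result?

13

Base: id=2 (Raj) at d 0.
Iteration 1: rows with manager_id in {2} -> Karl (id 3, d 1), Yara (id 7, d 1).
Iteration 2: rows with manager_id in {3,7} -> Heidi (id 4, d 2), Alice (id 5, d 2), Xena (id 6, d 2), Walt (id 9, d 2).
Iteration 3: rows with manager_id in {4,5,6,9} -> Judy (id 8, d 3).
Iteration 4: no rows with manager_id in {8}; recursion stops.
SUM(d) = 0 + 1 + 1 + 2 + 2 + 2 + 2 + 3 = 13.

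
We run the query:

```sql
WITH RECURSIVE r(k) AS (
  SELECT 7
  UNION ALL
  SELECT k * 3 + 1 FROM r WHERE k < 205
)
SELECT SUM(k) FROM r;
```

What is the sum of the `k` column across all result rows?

905

Base: k=7.
Iteration 1: 7 < 205 holds -> k = 7 * 3 + 1 = 22.
Iteration 2: 22 < 205 holds -> k = 22 * 3 + 1 = 67.
Iteration 3: 67 < 205 holds -> k = 67 * 3 + 1 = 202.
Iteration 4: 202 < 205 holds -> k = 202 * 3 + 1 = 607.
Iteration 5: 607 < 205 fails; recursion stops.
SUM(k) = 7 + 22 + 67 + 202 + 607 = 905.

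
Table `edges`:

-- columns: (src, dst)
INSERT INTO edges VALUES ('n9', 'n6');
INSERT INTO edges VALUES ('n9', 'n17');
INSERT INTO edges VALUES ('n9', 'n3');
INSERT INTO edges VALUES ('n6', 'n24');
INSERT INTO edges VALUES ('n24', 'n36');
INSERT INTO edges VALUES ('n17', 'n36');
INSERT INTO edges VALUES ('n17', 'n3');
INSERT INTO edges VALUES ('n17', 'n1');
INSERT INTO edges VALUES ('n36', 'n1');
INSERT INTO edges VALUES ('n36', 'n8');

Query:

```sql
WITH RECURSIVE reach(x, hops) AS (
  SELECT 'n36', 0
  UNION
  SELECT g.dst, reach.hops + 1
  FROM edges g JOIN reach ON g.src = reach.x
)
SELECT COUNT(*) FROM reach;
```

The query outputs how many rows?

3

Base: (n36, hops=0).
Iteration 1: edges from {n36} -> (n1, hops=1), (n8, hops=1).
Iteration 2: no outgoing edges from {n1,n8}; recursion stops.
Total rows emitted: 3.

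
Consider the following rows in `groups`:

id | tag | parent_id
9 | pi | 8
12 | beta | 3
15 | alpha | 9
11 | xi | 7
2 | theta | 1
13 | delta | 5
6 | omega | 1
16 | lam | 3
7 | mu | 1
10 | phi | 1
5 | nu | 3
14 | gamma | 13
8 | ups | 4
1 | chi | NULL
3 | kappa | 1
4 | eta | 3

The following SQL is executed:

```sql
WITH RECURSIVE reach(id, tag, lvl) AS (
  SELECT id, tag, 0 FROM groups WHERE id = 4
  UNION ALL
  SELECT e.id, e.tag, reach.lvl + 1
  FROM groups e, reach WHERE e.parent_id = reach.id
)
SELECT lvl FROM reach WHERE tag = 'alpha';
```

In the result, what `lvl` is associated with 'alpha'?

Base: id=4 (eta) at lvl 0.
Iteration 1: rows with parent_id in {4} -> ups (id 8, lvl 1).
Iteration 2: rows with parent_id in {8} -> pi (id 9, lvl 2).
Iteration 3: rows with parent_id in {9} -> alpha (id 15, lvl 3).
Iteration 4: no rows with parent_id in {15}; recursion stops.

3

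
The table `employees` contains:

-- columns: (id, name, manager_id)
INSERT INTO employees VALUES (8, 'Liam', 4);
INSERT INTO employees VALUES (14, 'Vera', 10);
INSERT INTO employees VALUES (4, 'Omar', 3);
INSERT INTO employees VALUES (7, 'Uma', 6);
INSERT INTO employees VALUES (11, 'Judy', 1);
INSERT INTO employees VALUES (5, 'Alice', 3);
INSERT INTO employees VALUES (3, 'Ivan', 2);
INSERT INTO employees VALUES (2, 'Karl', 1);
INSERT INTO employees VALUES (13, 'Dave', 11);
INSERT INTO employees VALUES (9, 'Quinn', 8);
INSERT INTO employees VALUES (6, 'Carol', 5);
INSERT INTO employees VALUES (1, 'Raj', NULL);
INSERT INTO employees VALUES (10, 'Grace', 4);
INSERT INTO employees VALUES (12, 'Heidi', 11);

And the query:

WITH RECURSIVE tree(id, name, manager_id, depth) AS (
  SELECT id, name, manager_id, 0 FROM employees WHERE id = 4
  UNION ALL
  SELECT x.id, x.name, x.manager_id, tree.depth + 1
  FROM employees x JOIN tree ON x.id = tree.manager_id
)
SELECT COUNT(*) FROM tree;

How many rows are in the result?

Base: id=4 (Omar), manager_id=3, depth 0.
Iteration 1: join on id=3 -> Ivan (id 3, manager_id=2, depth 1).
Iteration 2: join on id=2 -> Karl (id 2, manager_id=1, depth 2).
Iteration 3: join on id=1 -> Raj (id 1, manager_id=NULL, depth 3).
Iteration 4: manager_id is NULL; no match; recursion stops.
Total rows emitted: 4.

4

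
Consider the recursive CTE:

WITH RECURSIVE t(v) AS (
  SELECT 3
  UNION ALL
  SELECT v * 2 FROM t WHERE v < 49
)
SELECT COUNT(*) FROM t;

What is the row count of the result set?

6

Base: v=3.
Iteration 1: 3 < 49 holds -> v = 3 * 2 = 6.
Iteration 2: 6 < 49 holds -> v = 6 * 2 = 12.
Iteration 3: 12 < 49 holds -> v = 12 * 2 = 24.
Iteration 4: 24 < 49 holds -> v = 24 * 2 = 48.
Iteration 5: 48 < 49 holds -> v = 48 * 2 = 96.
Iteration 6: 96 < 49 fails; recursion stops.
Total rows emitted: 6.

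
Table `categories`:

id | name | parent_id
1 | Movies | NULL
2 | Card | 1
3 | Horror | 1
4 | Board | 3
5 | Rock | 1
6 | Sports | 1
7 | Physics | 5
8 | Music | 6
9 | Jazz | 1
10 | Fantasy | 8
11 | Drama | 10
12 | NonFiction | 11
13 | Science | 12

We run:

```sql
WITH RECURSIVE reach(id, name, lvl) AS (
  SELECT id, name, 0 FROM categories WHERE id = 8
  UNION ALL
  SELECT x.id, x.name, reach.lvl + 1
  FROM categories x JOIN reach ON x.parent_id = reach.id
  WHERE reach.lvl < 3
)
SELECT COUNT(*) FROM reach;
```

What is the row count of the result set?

4

Base: id=8 (Music) at lvl 0.
Iteration 1: rows with parent_id in {8} -> Fantasy (id 10, lvl 1).
Iteration 2: rows with parent_id in {10} -> Drama (id 11, lvl 2).
Iteration 3: rows with parent_id in {11} -> NonFiction (id 12, lvl 3).
Iteration 4: lvl < 3 fails for all current rows; recursion stops.
Total rows emitted: 4.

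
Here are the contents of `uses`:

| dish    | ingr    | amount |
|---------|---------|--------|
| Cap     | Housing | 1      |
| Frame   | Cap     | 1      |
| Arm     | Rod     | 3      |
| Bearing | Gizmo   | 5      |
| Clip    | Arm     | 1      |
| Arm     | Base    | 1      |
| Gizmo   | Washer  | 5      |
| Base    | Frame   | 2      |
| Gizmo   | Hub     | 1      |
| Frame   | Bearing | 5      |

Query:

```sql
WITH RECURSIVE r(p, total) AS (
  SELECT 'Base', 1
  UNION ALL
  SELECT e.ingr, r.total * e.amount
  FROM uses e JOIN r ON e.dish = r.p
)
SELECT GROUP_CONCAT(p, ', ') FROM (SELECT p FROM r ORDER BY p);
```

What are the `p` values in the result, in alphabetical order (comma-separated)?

Base, Bearing, Cap, Frame, Gizmo, Housing, Hub, Washer

Base: (Base, total=1).
Iteration 1: components of {Base} -> Frame = 1*2 = 2.
Iteration 2: components of {Frame} -> Bearing = 2*5 = 10, Cap = 2*1 = 2.
Iteration 3: components of {Bearing,Cap} -> Gizmo = 10*5 = 50, Housing = 2*1 = 2.
Iteration 4: components of {Gizmo,Housing} -> Hub = 50*1 = 50, Washer = 50*5 = 250.
Iteration 5: no further components; recursion stops.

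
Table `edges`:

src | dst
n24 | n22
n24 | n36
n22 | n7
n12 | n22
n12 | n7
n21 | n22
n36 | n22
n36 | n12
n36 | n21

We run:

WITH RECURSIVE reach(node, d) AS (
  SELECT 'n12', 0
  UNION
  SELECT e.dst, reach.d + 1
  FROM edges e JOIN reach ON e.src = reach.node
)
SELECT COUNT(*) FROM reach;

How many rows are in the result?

Base: (n12, d=0).
Iteration 1: edges from {n12} -> (n22, d=1), (n7, d=1).
Iteration 2: edges from {n22,n7} -> (n7, d=2).
Iteration 3: no outgoing edges from {n7}; recursion stops.
Total rows emitted: 4.

4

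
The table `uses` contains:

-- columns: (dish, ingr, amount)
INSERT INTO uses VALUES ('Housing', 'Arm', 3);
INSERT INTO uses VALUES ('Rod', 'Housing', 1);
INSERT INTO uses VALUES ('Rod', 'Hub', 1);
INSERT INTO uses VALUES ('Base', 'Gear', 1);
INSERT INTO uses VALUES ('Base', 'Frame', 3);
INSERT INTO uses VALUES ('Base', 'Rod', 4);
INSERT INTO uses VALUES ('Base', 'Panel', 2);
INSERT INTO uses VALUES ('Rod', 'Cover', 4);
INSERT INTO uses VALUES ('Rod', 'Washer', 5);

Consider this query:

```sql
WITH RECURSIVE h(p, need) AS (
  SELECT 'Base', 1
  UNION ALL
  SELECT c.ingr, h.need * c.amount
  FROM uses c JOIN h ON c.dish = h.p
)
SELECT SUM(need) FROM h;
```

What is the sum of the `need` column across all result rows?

Base: (Base, need=1).
Iteration 1: components of {Base} -> Frame = 1*3 = 3, Gear = 1*1 = 1, Panel = 1*2 = 2, Rod = 1*4 = 4.
Iteration 2: components of {Frame,Gear,Panel,Rod} -> Cover = 4*4 = 16, Housing = 4*1 = 4, Hub = 4*1 = 4, Washer = 4*5 = 20.
Iteration 3: components of {Cover,Housing,Hub,Washer} -> Arm = 4*3 = 12.
Iteration 4: no further components; recursion stops.
SUM(need) = 1 + 1 + 4 + 2 + 3 + 4 + 4 + 20 + 16 + 12 = 67.

67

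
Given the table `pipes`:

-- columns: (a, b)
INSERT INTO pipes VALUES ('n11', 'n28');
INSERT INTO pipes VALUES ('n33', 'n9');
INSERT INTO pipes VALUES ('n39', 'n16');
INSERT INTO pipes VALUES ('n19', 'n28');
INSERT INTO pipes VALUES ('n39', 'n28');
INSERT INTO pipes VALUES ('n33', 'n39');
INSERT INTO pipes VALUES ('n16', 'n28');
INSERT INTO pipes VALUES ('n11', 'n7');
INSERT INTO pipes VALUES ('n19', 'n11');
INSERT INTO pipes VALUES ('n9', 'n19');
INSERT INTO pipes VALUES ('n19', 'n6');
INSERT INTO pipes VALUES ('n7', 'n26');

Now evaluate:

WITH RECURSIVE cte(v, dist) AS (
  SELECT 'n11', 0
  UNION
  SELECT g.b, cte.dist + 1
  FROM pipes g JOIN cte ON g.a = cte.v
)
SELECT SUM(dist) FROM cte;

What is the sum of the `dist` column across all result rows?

4

Base: (n11, dist=0).
Iteration 1: edges from {n11} -> (n28, dist=1), (n7, dist=1).
Iteration 2: edges from {n28,n7} -> (n26, dist=2).
Iteration 3: no outgoing edges from {n26}; recursion stops.
SUM(dist) = 0 + 1 + 1 + 2 = 4.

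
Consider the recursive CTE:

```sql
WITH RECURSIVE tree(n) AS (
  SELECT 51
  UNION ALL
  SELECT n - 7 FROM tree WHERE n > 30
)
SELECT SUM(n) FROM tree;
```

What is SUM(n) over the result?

Base: n=51.
Iteration 1: 51 > 30 holds -> n = 51 - 7 = 44.
Iteration 2: 44 > 30 holds -> n = 44 - 7 = 37.
Iteration 3: 37 > 30 holds -> n = 37 - 7 = 30.
Iteration 4: 30 > 30 fails; recursion stops.
SUM(n) = 51 + 44 + 37 + 30 = 162.

162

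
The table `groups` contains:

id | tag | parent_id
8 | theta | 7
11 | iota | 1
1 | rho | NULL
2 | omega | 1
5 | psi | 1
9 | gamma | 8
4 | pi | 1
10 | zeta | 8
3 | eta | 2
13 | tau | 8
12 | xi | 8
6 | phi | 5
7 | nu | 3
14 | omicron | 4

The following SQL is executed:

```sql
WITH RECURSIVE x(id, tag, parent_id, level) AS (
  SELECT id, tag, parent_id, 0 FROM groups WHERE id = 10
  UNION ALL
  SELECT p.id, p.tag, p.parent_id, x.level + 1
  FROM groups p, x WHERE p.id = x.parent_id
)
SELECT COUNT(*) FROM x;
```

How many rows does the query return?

Base: id=10 (zeta), parent_id=8, level 0.
Iteration 1: join on id=8 -> theta (id 8, parent_id=7, level 1).
Iteration 2: join on id=7 -> nu (id 7, parent_id=3, level 2).
Iteration 3: join on id=3 -> eta (id 3, parent_id=2, level 3).
Iteration 4: join on id=2 -> omega (id 2, parent_id=1, level 4).
Iteration 5: join on id=1 -> rho (id 1, parent_id=NULL, level 5).
Iteration 6: parent_id is NULL; no match; recursion stops.
Total rows emitted: 6.

6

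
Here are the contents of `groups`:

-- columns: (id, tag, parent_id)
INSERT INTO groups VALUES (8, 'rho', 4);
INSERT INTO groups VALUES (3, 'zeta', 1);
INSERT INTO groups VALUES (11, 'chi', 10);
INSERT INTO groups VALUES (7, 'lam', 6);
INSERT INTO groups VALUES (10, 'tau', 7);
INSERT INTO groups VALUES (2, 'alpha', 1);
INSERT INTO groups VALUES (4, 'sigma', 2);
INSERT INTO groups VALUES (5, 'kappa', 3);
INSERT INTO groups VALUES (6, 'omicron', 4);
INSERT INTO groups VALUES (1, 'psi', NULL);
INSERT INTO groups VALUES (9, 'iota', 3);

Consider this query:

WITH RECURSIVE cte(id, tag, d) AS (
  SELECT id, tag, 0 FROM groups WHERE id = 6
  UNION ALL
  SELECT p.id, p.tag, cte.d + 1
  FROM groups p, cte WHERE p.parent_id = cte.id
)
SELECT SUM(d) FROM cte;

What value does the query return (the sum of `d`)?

6

Base: id=6 (omicron) at d 0.
Iteration 1: rows with parent_id in {6} -> lam (id 7, d 1).
Iteration 2: rows with parent_id in {7} -> tau (id 10, d 2).
Iteration 3: rows with parent_id in {10} -> chi (id 11, d 3).
Iteration 4: no rows with parent_id in {11}; recursion stops.
SUM(d) = 0 + 1 + 2 + 3 = 6.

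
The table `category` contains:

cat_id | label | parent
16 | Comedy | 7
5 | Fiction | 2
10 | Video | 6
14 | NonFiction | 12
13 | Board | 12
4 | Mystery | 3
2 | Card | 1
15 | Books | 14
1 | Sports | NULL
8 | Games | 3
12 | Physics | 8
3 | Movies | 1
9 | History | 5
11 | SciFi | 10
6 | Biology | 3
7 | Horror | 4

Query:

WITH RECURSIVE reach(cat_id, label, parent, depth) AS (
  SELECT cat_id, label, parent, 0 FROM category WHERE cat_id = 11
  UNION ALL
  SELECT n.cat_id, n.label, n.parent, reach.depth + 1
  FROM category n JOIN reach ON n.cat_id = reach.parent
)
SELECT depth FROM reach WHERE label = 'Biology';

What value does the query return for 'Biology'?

Base: cat_id=11 (SciFi), parent=10, depth 0.
Iteration 1: join on cat_id=10 -> Video (id 10, parent=6, depth 1).
Iteration 2: join on cat_id=6 -> Biology (id 6, parent=3, depth 2).
Iteration 3: join on cat_id=3 -> Movies (id 3, parent=1, depth 3).
Iteration 4: join on cat_id=1 -> Sports (id 1, parent=NULL, depth 4).
Iteration 5: parent is NULL; no match; recursion stops.

2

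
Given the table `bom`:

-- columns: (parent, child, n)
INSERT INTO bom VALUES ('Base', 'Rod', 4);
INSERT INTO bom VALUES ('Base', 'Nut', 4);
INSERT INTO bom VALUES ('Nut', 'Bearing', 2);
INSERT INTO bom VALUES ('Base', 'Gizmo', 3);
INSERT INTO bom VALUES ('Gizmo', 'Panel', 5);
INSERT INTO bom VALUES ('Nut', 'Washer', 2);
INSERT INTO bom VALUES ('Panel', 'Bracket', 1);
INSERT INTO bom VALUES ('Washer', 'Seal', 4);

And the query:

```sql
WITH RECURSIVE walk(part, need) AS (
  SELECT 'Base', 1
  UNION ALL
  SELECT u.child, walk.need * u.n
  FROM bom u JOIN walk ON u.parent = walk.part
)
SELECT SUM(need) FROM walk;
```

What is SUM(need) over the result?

90

Base: (Base, need=1).
Iteration 1: components of {Base} -> Gizmo = 1*3 = 3, Nut = 1*4 = 4, Rod = 1*4 = 4.
Iteration 2: components of {Gizmo,Nut,Rod} -> Bearing = 4*2 = 8, Panel = 3*5 = 15, Washer = 4*2 = 8.
Iteration 3: components of {Bearing,Panel,Washer} -> Bracket = 15*1 = 15, Seal = 8*4 = 32.
Iteration 4: no further components; recursion stops.
SUM(need) = 1 + 4 + 4 + 3 + 8 + 8 + 15 + 32 + 15 = 90.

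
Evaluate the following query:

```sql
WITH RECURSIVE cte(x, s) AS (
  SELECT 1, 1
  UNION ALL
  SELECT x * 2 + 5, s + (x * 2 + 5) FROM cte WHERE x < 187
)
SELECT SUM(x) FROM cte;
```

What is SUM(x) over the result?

Base: x=1, s=1.
Iteration 1: 1 < 187 holds -> x = 1 * 2 + 5 = 7, s = 1 + 7 = 8.
Iteration 2: 7 < 187 holds -> x = 7 * 2 + 5 = 19, s = 8 + 19 = 27.
Iteration 3: 19 < 187 holds -> x = 19 * 2 + 5 = 43, s = 27 + 43 = 70.
Iteration 4: 43 < 187 holds -> x = 43 * 2 + 5 = 91, s = 70 + 91 = 161.
Iteration 5: 91 < 187 holds -> x = 91 * 2 + 5 = 187, s = 161 + 187 = 348.
Iteration 6: 187 < 187 fails; recursion stops.
SUM(x) = 1 + 7 + 19 + 43 + 91 + 187 = 348.

348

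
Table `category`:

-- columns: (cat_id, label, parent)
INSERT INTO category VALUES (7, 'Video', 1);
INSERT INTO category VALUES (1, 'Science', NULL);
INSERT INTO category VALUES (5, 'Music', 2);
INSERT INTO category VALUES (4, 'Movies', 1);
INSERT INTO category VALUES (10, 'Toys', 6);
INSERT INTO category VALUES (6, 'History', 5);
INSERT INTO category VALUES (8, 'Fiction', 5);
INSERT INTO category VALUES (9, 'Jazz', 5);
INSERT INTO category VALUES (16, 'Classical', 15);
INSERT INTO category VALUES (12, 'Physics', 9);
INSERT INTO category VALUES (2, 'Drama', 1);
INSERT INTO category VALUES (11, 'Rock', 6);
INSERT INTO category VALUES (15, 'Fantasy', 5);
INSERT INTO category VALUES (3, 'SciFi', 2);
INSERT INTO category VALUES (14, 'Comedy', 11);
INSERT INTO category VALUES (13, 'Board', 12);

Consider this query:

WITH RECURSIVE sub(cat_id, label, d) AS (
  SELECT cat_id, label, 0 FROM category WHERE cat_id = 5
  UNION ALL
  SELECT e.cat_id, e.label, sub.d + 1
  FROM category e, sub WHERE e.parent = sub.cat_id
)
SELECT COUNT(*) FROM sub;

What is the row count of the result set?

11

Base: cat_id=5 (Music) at d 0.
Iteration 1: rows with parent in {5} -> History (id 6, d 1), Fiction (id 8, d 1), Jazz (id 9, d 1), Fantasy (id 15, d 1).
Iteration 2: rows with parent in {6,8,9,15} -> Toys (id 10, d 2), Rock (id 11, d 2), Physics (id 12, d 2), Classical (id 16, d 2).
Iteration 3: rows with parent in {10,11,12,16} -> Board (id 13, d 3), Comedy (id 14, d 3).
Iteration 4: no rows with parent in {13,14}; recursion stops.
Total rows emitted: 11.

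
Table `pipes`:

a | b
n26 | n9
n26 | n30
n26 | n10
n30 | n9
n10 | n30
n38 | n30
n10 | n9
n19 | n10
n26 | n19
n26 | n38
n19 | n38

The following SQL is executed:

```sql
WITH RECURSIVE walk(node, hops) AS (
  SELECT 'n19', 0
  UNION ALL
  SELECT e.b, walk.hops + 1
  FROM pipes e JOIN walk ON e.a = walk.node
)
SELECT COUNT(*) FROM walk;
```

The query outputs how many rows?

Base: (n19, hops=0).
Iteration 1: edges from {n19} -> (n10, hops=1), (n38, hops=1).
Iteration 2: edges from {n10,n38} -> (n30, hops=2) x2, (n9, hops=2). [UNION ALL keeps all 3 new rows, including repeats]
Iteration 3: edges from {n30,n9} -> (n9, hops=3) x2. [UNION ALL keeps all 2 new rows, including repeats]
Iteration 4: no outgoing edges from {n9}; recursion stops.
Total rows emitted: 8.

8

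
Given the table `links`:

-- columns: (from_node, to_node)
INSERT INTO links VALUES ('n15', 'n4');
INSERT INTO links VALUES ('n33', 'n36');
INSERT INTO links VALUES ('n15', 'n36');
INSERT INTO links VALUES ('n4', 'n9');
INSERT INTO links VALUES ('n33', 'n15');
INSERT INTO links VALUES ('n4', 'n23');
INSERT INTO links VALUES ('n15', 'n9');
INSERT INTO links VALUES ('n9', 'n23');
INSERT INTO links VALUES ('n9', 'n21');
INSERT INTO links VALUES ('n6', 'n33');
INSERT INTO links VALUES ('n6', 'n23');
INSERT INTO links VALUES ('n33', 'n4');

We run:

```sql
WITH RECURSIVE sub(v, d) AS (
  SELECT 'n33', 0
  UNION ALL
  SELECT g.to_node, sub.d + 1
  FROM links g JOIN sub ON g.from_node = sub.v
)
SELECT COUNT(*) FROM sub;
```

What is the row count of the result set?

17

Base: (n33, d=0).
Iteration 1: edges from {n33} -> (n15, d=1), (n36, d=1), (n4, d=1).
Iteration 2: edges from {n15,n36,n4} -> (n23, d=2), (n36, d=2), (n4, d=2), (n9, d=2) x2. [UNION ALL keeps all 5 new rows, including repeats]
Iteration 3: edges from {n23,n36,n4,n9} -> (n21, d=3) x2, (n23, d=3) x3, (n9, d=3). [UNION ALL keeps all 6 new rows, including repeats]
Iteration 4: edges from {n21,n23,n9} -> (n21, d=4), (n23, d=4).
Iteration 5: no outgoing edges from {n21,n23}; recursion stops.
Total rows emitted: 17.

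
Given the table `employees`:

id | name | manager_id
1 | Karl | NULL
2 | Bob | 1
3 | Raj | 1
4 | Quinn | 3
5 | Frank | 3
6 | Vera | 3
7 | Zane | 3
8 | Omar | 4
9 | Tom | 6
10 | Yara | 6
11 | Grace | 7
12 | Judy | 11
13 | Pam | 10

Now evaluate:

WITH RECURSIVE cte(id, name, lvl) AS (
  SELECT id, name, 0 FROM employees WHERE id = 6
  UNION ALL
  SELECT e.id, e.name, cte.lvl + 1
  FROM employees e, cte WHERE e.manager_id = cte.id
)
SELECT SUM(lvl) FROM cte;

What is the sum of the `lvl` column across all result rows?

4

Base: id=6 (Vera) at lvl 0.
Iteration 1: rows with manager_id in {6} -> Tom (id 9, lvl 1), Yara (id 10, lvl 1).
Iteration 2: rows with manager_id in {9,10} -> Pam (id 13, lvl 2).
Iteration 3: no rows with manager_id in {13}; recursion stops.
SUM(lvl) = 0 + 1 + 1 + 2 = 4.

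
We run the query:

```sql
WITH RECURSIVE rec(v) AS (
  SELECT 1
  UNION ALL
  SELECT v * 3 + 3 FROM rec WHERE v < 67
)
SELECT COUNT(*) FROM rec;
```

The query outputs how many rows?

5

Base: v=1.
Iteration 1: 1 < 67 holds -> v = 1 * 3 + 3 = 6.
Iteration 2: 6 < 67 holds -> v = 6 * 3 + 3 = 21.
Iteration 3: 21 < 67 holds -> v = 21 * 3 + 3 = 66.
Iteration 4: 66 < 67 holds -> v = 66 * 3 + 3 = 201.
Iteration 5: 201 < 67 fails; recursion stops.
Total rows emitted: 5.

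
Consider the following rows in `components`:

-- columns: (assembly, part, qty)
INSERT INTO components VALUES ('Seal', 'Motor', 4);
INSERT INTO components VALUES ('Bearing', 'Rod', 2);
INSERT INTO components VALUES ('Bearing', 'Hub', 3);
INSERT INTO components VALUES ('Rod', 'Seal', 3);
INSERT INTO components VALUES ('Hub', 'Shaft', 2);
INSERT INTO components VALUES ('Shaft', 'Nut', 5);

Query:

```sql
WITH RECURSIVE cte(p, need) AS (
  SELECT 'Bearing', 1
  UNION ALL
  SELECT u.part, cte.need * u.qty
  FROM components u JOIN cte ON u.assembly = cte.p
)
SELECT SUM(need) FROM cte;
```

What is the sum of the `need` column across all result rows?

Base: (Bearing, need=1).
Iteration 1: components of {Bearing} -> Hub = 1*3 = 3, Rod = 1*2 = 2.
Iteration 2: components of {Hub,Rod} -> Seal = 2*3 = 6, Shaft = 3*2 = 6.
Iteration 3: components of {Seal,Shaft} -> Motor = 6*4 = 24, Nut = 6*5 = 30.
Iteration 4: no further components; recursion stops.
SUM(need) = 1 + 2 + 3 + 6 + 6 + 24 + 30 = 72.

72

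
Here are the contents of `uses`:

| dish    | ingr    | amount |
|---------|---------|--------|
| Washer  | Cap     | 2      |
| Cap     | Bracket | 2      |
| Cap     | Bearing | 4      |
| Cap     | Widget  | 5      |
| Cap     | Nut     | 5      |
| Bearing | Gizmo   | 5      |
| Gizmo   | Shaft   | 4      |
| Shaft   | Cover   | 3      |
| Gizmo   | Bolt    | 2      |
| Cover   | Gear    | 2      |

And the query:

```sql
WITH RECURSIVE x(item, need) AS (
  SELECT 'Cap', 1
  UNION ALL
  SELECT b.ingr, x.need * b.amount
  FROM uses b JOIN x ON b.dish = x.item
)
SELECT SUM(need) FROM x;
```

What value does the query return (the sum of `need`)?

877

Base: (Cap, need=1).
Iteration 1: components of {Cap} -> Bearing = 1*4 = 4, Bracket = 1*2 = 2, Nut = 1*5 = 5, Widget = 1*5 = 5.
Iteration 2: components of {Bearing,Bracket,Nut,Widget} -> Gizmo = 4*5 = 20.
Iteration 3: components of {Gizmo} -> Bolt = 20*2 = 40, Shaft = 20*4 = 80.
Iteration 4: components of {Bolt,Shaft} -> Cover = 80*3 = 240.
Iteration 5: components of {Cover} -> Gear = 240*2 = 480.
Iteration 6: no further components; recursion stops.
SUM(need) = 1 + 2 + 4 + 5 + 5 + 20 + 80 + 40 + 240 + 480 = 877.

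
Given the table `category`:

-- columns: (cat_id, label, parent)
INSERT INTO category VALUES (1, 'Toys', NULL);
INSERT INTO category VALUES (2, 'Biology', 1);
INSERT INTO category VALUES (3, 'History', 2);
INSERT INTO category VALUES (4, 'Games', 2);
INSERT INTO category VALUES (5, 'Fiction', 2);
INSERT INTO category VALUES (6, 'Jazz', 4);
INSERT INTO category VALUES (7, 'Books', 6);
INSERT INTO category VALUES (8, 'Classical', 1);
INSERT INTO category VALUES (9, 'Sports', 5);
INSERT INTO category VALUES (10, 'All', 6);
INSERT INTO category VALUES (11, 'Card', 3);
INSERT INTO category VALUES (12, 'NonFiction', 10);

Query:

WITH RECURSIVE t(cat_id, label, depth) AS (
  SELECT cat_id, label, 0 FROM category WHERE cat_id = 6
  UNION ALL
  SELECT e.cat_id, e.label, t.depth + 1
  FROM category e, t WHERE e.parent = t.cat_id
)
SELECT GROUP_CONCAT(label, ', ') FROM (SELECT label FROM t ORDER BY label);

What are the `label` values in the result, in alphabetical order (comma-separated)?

All, Books, Jazz, NonFiction

Base: cat_id=6 (Jazz) at depth 0.
Iteration 1: rows with parent in {6} -> Books (id 7, depth 1), All (id 10, depth 1).
Iteration 2: rows with parent in {7,10} -> NonFiction (id 12, depth 2).
Iteration 3: no rows with parent in {12}; recursion stops.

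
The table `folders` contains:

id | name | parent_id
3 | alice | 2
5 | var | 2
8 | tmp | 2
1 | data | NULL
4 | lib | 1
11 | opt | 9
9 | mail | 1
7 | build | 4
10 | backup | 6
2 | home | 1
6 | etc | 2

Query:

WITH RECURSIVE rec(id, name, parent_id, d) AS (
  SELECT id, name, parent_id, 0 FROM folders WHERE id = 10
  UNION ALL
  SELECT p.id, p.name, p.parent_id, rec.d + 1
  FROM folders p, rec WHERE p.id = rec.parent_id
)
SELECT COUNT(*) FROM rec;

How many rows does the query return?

Base: id=10 (backup), parent_id=6, d 0.
Iteration 1: join on id=6 -> etc (id 6, parent_id=2, d 1).
Iteration 2: join on id=2 -> home (id 2, parent_id=1, d 2).
Iteration 3: join on id=1 -> data (id 1, parent_id=NULL, d 3).
Iteration 4: parent_id is NULL; no match; recursion stops.
Total rows emitted: 4.

4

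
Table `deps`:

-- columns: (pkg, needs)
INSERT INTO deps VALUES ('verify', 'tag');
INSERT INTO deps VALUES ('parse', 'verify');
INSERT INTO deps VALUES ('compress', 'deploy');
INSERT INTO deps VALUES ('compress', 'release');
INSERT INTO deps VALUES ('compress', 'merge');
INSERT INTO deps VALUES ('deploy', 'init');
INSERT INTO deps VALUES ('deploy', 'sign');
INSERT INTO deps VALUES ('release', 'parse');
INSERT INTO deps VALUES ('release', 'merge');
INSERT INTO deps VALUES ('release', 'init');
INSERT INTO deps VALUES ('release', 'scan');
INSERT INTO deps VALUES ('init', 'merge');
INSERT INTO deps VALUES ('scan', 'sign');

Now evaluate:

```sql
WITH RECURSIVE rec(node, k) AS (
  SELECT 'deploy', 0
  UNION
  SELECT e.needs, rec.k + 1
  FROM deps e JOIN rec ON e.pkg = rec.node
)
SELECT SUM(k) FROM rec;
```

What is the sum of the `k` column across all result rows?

4

Base: (deploy, k=0).
Iteration 1: edges from {deploy} -> (init, k=1), (sign, k=1).
Iteration 2: edges from {init,sign} -> (merge, k=2).
Iteration 3: no outgoing edges from {merge}; recursion stops.
SUM(k) = 0 + 1 + 1 + 2 = 4.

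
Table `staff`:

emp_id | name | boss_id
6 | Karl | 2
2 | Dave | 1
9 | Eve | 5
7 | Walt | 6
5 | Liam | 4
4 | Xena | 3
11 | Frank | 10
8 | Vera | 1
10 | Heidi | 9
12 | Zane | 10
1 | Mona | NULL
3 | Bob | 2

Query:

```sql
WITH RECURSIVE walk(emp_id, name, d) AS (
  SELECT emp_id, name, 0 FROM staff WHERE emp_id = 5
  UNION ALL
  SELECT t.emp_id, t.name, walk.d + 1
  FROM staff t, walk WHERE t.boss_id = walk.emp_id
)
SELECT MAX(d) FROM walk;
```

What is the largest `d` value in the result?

Base: emp_id=5 (Liam) at d 0.
Iteration 1: rows with boss_id in {5} -> Eve (id 9, d 1).
Iteration 2: rows with boss_id in {9} -> Heidi (id 10, d 2).
Iteration 3: rows with boss_id in {10} -> Frank (id 11, d 3), Zane (id 12, d 3).
Iteration 4: no rows with boss_id in {11,12}; recursion stops.
d values: 0, 1, 2, 3, 3; the maximum is 3.

3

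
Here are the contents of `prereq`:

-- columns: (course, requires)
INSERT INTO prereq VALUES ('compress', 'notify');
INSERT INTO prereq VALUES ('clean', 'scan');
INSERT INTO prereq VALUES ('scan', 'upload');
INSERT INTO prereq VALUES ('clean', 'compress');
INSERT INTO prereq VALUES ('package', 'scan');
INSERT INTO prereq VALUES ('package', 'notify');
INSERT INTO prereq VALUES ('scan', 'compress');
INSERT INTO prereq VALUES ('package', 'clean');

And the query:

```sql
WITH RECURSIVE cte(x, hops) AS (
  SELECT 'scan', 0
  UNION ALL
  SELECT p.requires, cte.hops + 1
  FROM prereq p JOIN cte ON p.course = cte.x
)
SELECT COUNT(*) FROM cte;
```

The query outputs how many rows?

4

Base: (scan, hops=0).
Iteration 1: edges from {scan} -> (compress, hops=1), (upload, hops=1).
Iteration 2: edges from {compress,upload} -> (notify, hops=2).
Iteration 3: no outgoing edges from {notify}; recursion stops.
Total rows emitted: 4.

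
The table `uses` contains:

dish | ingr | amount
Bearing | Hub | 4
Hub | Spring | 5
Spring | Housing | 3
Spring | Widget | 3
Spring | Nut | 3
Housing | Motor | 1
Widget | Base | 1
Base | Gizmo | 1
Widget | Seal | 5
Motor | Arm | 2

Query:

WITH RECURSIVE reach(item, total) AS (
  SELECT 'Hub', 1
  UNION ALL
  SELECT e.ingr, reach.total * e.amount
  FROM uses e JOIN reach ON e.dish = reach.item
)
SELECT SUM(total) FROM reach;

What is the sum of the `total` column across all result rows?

Base: (Hub, total=1).
Iteration 1: components of {Hub} -> Spring = 1*5 = 5.
Iteration 2: components of {Spring} -> Housing = 5*3 = 15, Nut = 5*3 = 15, Widget = 5*3 = 15.
Iteration 3: components of {Housing,Nut,Widget} -> Base = 15*1 = 15, Motor = 15*1 = 15, Seal = 15*5 = 75.
Iteration 4: components of {Base,Motor,Seal} -> Arm = 15*2 = 30, Gizmo = 15*1 = 15.
Iteration 5: no further components; recursion stops.
SUM(total) = 1 + 5 + 15 + 15 + 15 + 15 + 15 + 75 + 30 + 15 = 201.

201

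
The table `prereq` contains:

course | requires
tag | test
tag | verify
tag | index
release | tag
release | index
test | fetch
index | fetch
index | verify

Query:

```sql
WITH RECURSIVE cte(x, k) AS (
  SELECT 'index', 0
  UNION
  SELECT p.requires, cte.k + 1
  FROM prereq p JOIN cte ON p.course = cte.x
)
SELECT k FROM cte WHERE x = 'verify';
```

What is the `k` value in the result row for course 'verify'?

Base: (index, k=0).
Iteration 1: edges from {index} -> (fetch, k=1), (verify, k=1).
Iteration 2: no outgoing edges from {fetch,verify}; recursion stops.

1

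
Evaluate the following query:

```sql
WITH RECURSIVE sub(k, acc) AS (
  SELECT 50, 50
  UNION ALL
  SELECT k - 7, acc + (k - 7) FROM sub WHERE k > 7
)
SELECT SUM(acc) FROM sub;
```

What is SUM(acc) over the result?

Base: k=50, acc=50.
Iteration 1: 50 > 7 holds -> k = 50 - 7 = 43, acc = 50 + 43 = 93.
Iteration 2: 43 > 7 holds -> k = 43 - 7 = 36, acc = 93 + 36 = 129.
Iteration 3: 36 > 7 holds -> k = 36 - 7 = 29, acc = 129 + 29 = 158.
Iteration 4: 29 > 7 holds -> k = 29 - 7 = 22, acc = 158 + 22 = 180.
Iteration 5: 22 > 7 holds -> k = 22 - 7 = 15, acc = 180 + 15 = 195.
Iteration 6: 15 > 7 holds -> k = 15 - 7 = 8, acc = 195 + 8 = 203.
Iteration 7: 8 > 7 holds -> k = 8 - 7 = 1, acc = 203 + 1 = 204.
Iteration 8: 1 > 7 fails; recursion stops.
SUM(acc) = 50 + 93 + 129 + 158 + 180 + 195 + 203 + 204 = 1212.

1212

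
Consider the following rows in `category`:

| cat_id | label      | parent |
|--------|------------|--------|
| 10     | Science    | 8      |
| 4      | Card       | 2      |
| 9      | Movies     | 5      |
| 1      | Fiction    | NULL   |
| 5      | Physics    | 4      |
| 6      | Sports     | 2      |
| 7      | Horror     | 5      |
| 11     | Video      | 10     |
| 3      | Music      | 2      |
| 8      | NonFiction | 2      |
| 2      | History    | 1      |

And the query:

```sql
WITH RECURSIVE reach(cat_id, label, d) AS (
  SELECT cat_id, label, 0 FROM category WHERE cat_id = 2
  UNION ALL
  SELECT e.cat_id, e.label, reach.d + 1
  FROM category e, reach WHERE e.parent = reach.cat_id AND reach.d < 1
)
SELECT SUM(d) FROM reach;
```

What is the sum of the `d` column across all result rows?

Base: cat_id=2 (History) at d 0.
Iteration 1: rows with parent in {2} -> Music (id 3, d 1), Card (id 4, d 1), Sports (id 6, d 1), NonFiction (id 8, d 1).
Iteration 2: d < 1 fails for all current rows; recursion stops.
SUM(d) = 0 + 1 + 1 + 1 + 1 = 4.

4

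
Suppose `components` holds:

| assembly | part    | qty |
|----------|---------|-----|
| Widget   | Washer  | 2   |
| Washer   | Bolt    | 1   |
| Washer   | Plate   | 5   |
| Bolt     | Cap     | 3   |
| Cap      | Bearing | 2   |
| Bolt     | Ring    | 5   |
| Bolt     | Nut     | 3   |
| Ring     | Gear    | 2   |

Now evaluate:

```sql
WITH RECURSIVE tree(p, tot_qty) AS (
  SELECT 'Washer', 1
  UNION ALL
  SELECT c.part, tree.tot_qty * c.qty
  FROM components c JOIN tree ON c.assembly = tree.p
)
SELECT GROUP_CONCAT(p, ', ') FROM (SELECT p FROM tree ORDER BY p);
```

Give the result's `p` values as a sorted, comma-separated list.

Base: (Washer, tot_qty=1).
Iteration 1: components of {Washer} -> Bolt = 1*1 = 1, Plate = 1*5 = 5.
Iteration 2: components of {Bolt,Plate} -> Cap = 1*3 = 3, Nut = 1*3 = 3, Ring = 1*5 = 5.
Iteration 3: components of {Cap,Nut,Ring} -> Bearing = 3*2 = 6, Gear = 5*2 = 10.
Iteration 4: no further components; recursion stops.

Bearing, Bolt, Cap, Gear, Nut, Plate, Ring, Washer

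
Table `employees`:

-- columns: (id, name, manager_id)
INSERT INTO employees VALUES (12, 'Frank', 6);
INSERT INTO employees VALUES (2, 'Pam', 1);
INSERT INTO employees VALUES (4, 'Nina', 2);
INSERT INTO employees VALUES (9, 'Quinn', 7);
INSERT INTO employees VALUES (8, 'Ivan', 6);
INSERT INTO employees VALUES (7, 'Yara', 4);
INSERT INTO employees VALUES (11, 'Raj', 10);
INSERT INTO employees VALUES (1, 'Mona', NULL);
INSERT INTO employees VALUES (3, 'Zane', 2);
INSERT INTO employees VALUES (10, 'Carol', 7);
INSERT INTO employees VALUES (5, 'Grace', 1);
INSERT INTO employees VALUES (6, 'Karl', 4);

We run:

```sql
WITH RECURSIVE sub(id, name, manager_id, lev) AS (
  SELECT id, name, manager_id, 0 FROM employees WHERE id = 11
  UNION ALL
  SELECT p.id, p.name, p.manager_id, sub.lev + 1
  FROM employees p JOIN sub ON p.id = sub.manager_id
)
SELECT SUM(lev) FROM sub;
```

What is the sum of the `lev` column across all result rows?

Base: id=11 (Raj), manager_id=10, lev 0.
Iteration 1: join on id=10 -> Carol (id 10, manager_id=7, lev 1).
Iteration 2: join on id=7 -> Yara (id 7, manager_id=4, lev 2).
Iteration 3: join on id=4 -> Nina (id 4, manager_id=2, lev 3).
Iteration 4: join on id=2 -> Pam (id 2, manager_id=1, lev 4).
Iteration 5: join on id=1 -> Mona (id 1, manager_id=NULL, lev 5).
Iteration 6: manager_id is NULL; no match; recursion stops.
SUM(lev) = 0 + 1 + 2 + 3 + 4 + 5 = 15.

15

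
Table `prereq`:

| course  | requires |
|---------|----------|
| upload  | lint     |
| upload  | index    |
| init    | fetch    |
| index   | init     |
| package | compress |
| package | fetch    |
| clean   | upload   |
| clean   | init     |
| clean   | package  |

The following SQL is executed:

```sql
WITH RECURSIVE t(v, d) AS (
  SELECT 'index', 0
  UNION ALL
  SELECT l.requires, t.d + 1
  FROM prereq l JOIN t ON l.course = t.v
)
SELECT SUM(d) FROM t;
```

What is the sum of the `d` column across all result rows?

Base: (index, d=0).
Iteration 1: edges from {index} -> (init, d=1).
Iteration 2: edges from {init} -> (fetch, d=2).
Iteration 3: no outgoing edges from {fetch}; recursion stops.
SUM(d) = 0 + 1 + 2 = 3.

3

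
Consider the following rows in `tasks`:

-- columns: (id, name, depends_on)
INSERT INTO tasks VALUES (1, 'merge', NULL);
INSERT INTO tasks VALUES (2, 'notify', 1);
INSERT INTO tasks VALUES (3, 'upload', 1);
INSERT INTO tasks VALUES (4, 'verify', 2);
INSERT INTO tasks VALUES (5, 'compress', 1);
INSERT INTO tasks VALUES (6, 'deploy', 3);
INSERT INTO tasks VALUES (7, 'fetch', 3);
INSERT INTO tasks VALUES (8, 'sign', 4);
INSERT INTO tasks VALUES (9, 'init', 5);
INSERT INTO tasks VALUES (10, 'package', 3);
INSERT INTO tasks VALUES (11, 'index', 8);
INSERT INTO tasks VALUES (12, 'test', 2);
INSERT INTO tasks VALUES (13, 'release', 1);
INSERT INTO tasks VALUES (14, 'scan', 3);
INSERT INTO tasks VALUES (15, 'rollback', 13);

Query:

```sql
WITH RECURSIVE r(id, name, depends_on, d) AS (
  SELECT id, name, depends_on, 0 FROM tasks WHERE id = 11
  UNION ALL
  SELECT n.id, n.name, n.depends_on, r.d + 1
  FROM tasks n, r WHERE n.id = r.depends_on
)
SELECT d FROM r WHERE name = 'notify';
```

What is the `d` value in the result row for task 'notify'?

Base: id=11 (index), depends_on=8, d 0.
Iteration 1: join on id=8 -> sign (id 8, depends_on=4, d 1).
Iteration 2: join on id=4 -> verify (id 4, depends_on=2, d 2).
Iteration 3: join on id=2 -> notify (id 2, depends_on=1, d 3).
Iteration 4: join on id=1 -> merge (id 1, depends_on=NULL, d 4).
Iteration 5: depends_on is NULL; no match; recursion stops.

3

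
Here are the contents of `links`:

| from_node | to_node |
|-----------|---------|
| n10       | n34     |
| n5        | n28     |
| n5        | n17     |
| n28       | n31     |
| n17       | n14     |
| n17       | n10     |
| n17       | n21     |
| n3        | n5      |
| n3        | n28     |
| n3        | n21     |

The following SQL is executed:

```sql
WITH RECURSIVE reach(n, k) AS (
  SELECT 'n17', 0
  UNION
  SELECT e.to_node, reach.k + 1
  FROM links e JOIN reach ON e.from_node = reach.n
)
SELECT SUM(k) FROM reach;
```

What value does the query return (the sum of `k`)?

Base: (n17, k=0).
Iteration 1: edges from {n17} -> (n10, k=1), (n14, k=1), (n21, k=1).
Iteration 2: edges from {n10,n14,n21} -> (n34, k=2).
Iteration 3: no outgoing edges from {n34}; recursion stops.
SUM(k) = 0 + 1 + 1 + 1 + 2 = 5.

5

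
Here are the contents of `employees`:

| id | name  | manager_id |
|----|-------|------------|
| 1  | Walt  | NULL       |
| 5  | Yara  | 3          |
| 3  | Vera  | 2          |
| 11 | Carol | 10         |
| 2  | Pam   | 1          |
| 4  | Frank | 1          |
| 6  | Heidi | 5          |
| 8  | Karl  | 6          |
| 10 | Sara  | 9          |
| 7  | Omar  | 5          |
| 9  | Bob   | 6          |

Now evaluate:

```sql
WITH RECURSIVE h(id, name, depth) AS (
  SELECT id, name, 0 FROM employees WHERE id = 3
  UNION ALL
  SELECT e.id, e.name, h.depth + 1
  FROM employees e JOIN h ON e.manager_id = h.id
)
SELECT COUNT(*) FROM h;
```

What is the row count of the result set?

8

Base: id=3 (Vera) at depth 0.
Iteration 1: rows with manager_id in {3} -> Yara (id 5, depth 1).
Iteration 2: rows with manager_id in {5} -> Heidi (id 6, depth 2), Omar (id 7, depth 2).
Iteration 3: rows with manager_id in {6,7} -> Karl (id 8, depth 3), Bob (id 9, depth 3).
Iteration 4: rows with manager_id in {8,9} -> Sara (id 10, depth 4).
Iteration 5: rows with manager_id in {10} -> Carol (id 11, depth 5).
Iteration 6: no rows with manager_id in {11}; recursion stops.
Total rows emitted: 8.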